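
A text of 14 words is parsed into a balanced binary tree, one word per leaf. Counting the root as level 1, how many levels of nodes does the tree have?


In a balanced binary tree with n leaves the deepest leaf is ceil(log2(n)) edges below the root,
so counting node levels inclusive of root and leaves gives ceil(log2(n)) + 1 levels.
log2(14) = 3.8074
ceil(3.8074) = 4
levels = 4 + 1 = 5

5


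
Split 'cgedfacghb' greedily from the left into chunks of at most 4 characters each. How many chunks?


'cgedfacghb' has 10 characters.
Chunking with max size 4:
  Chunk 1: 'cged' (positions 0-3)
  Chunk 2: 'facg' (positions 4-7)
  Chunk 3: 'hb' (positions 8-9)
Total chunks: ceil(10 / 4) = 3

3


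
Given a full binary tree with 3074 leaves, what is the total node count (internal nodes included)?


Leaf nodes (terminals): 3074
Internal nodes = n - 1 = 3074 - 1 = 3073
Total = leaves + internal = 3074 + 3073 = 6147

6147


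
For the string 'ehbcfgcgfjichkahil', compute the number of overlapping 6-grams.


String 'ehbcfgcgfjichkahil' has length L = 18.
Number of overlapping n-grams = L - n + 1
Substituting: 18 - 6 + 1 = 13

13


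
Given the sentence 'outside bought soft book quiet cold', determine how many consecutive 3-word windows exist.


Word trigrams from [6] words:
  Trigram 1: (outside bought soft)
  Trigram 2: (bought soft book)
  Trigram 3: (soft book quiet)
  Trigram 4: (book quiet cold)
Total word trigrams: 6 - 2 = 4

4


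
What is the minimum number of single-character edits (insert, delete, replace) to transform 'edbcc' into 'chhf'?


Building DP table for s1='edbcc' (len 5) and s2='chhf' (len 4):
       c  h  h  f
    0  1  2  3  4
  e 1  1  2  3  4
  d 2  2  2  3  4
  b 3  3  3  3  4
  c 4  3  4  4  4
  c 5  4  4  5  5
Edit distance = dp[5][4] = 5

5


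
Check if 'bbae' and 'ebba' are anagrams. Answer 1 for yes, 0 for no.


Sort characters of 'bbae': 'abbe'
Sort characters of 'ebba': 'abbe'
Sorted forms match -> they ARE anagrams
Result: 1

1


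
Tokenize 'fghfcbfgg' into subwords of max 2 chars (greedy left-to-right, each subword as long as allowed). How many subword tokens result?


'fghfcbfgg' has 9 characters.
Chunking with max size 2:
  Chunk 1: 'fg' (positions 0-1)
  Chunk 2: 'hf' (positions 2-3)
  Chunk 3: 'cb' (positions 4-5)
  Chunk 4: 'fg' (positions 6-7)
  Chunk 5: 'g' (positions 8-8)
Total chunks: ceil(9 / 2) = 5

5


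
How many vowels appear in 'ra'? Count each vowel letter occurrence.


Scanning each character of 'ra':
  Position 1: 'r' -> consonant (running count: 0)
  Position 2: 'a' -> vowel (running count: 1)
Total vowels: 1

1


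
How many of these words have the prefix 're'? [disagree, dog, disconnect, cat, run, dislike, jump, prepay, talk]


Checking each word for prefix 're':
  'disagree' -> no (count: 0)
  'dog' -> no (count: 0)
  'disconnect' -> no (count: 0)
  'cat' -> no (count: 0)
  'run' -> no (count: 0)
  'dislike' -> no (count: 0)
  'jump' -> no (count: 0)
  'prepay' -> no (count: 0)
  'talk' -> no (count: 0)
Total with prefix 're': 0

0


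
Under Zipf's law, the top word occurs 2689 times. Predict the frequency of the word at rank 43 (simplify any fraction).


Zipf's law: freq(rank) = f1 / rank
f1 = 2689, rank = 43
freq = 2689 / 43
GCD(2689, 43) = 1
Simplified: 2689/43

2689/43


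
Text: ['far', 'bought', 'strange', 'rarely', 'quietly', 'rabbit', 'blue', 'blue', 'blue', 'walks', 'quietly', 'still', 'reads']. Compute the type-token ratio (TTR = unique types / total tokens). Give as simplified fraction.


Tokens: 13
Unique types: ('blue', 'bought', 'far', 'quietly', 'rabbit', 'rarely', 'reads', 'still', 'strange', 'walks') = 10
TTR = 10/13
Already in lowest terms.

10/13


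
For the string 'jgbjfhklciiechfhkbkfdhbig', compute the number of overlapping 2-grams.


String 'jgbjfhklciiechfhkbkfdhbig' has length L = 25.
Number of overlapping n-grams = L - n + 1
Substituting: 25 - 2 + 1 = 24

24


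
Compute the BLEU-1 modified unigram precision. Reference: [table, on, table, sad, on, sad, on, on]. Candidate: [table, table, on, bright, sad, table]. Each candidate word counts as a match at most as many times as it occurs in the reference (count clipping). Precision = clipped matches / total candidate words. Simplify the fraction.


Reference word counts: {'on': 4, 'sad': 2, 'table': 2}
Checking each candidate word (with clipping):
  'table' -> in reference (ref count 2, used 1/2) -> match (matches: 1)
  'table' -> in reference (ref count 2, used 2/2) -> match (matches: 2)
  'on' -> in reference (ref count 4, used 1/4) -> match (matches: 3)
  'bright' -> not in reference -> no match (matches: 3)
  'sad' -> in reference (ref count 2, used 1/2) -> match (matches: 4)
  'table' -> ref count 2 already used up (2/2) -> clipped, no match (matches: 4)
Clipped matches: 4, Candidate length: 6
Precision = 4/6 = 2/3

2/3


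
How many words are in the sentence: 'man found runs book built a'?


Counting words by splitting on spaces:
  Word 1: 'man'
  Word 2: 'found'
  Word 3: 'runs'
  Word 4: 'book'
  Word 5: 'built'
  Word 6: 'a'
Total words: 6

6


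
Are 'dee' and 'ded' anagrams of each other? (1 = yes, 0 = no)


Sort characters of 'dee': 'dee'
Sort characters of 'ded': 'dde'
Sorted forms differ -> they are NOT anagrams
Result: 0

0


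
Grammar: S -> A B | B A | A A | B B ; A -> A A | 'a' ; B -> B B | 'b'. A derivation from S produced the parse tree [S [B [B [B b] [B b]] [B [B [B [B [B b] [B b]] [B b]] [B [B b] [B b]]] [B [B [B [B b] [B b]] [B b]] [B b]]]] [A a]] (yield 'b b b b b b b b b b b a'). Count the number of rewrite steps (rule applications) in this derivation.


Every bracketed nonterminal node [X ...] in the tree is produced by exactly one rule application.
Reading the tree off as a leftmost derivation:
  Step 1: S  =>  B A   (applied S -> B A)
  Step 2: B A  =>  B B A   (applied B -> B B)
  Step 3: B B A  =>  B B B A   (applied B -> B B)
  Step 4: B B B A  =>  b B B A   (applied B -> b)
  Step 5: b B B A  =>  b b B A   (applied B -> b)
  Step 6: b b B A  =>  b b B B A   (applied B -> B B)
  Step 7: b b B B A  =>  b b B B B A   (applied B -> B B)
  Step 8: b b B B B A  =>  b b B B B B A   (applied B -> B B)
  Step 9: b b B B B B A  =>  b b B B B B B A   (applied B -> B B)
  Step 10: b b B B B B B A  =>  b b b B B B B A   (applied B -> b)
  Step 11: b b b B B B B A  =>  b b b b B B B A   (applied B -> b)
  Step 12: b b b b B B B A  =>  b b b b b B B A   (applied B -> b)
  Step 13: b b b b b B B A  =>  b b b b b B B B A   (applied B -> B B)
  Step 14: b b b b b B B B A  =>  b b b b b b B B A   (applied B -> b)
  Step 15: b b b b b b B B A  =>  b b b b b b b B A   (applied B -> b)
  Step 16: b b b b b b b B A  =>  b b b b b b b B B A   (applied B -> B B)
  Step 17: b b b b b b b B B A  =>  b b b b b b b B B B A   (applied B -> B B)
  Step 18: b b b b b b b B B B A  =>  b b b b b b b B B B B A   (applied B -> B B)
  Step 19: b b b b b b b B B B B A  =>  b b b b b b b b B B B A   (applied B -> b)
  Step 20: b b b b b b b b B B B A  =>  b b b b b b b b b B B A   (applied B -> b)
  Step 21: b b b b b b b b b B B A  =>  b b b b b b b b b b B A   (applied B -> b)
  Step 22: b b b b b b b b b b B A  =>  b b b b b b b b b b b A   (applied B -> b)
  Step 23: b b b b b b b b b b b A  =>  b b b b b b b b b b b a   (applied A -> a)
Final yield: b b b b b b b b b b b a
Total rewrite steps: 23

23


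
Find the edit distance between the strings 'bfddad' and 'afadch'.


Building DP table for s1='bfddad' (len 6) and s2='afadch' (len 6):
       a  f  a  d  c  h
    0  1  2  3  4  5  6
  b 1  1  2  3  4  5  6
  f 2  2  1  2  3  4  5
  d 3  3  2  2  2  3  4
  d 4  4  3  3  2  3  4
  a 5  4  4  3  3  3  4
  d 6  5  5  4  3  4  4
Edit distance = dp[6][6] = 4

4


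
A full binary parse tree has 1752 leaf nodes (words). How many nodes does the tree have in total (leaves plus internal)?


Leaf nodes (terminals): 1752
Internal nodes = n - 1 = 1752 - 1 = 1751
Total = leaves + internal = 1752 + 1751 = 3503

3503


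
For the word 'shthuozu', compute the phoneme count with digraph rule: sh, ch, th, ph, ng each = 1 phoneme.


Parsing 'shthuozu' greedily, digraphs first:
  'sh' -> digraph (1 consonant phoneme) (phonemes so far: 1)
  'th' -> digraph (1 consonant phoneme) (phonemes so far: 2)
  'u' -> vowel phoneme (phonemes so far: 3)
  'o' -> vowel phoneme (phonemes so far: 4)
  'z' -> consonant phoneme (phonemes so far: 5)
  'u' -> vowel phoneme (phonemes so far: 6)
Total phonemes: 6

6


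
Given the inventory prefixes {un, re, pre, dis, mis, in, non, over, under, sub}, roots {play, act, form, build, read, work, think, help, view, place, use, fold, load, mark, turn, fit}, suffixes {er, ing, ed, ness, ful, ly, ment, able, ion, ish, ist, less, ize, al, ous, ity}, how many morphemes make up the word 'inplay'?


Segmenting 'inplay' against the inventory:
  'in' -> prefix (morpheme 1)
  'play' -> root (morpheme 2)
Total morphemes: 2

2


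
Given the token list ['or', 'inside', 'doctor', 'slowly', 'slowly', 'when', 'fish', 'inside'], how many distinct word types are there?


Listing all tokens and tracking unique types:
  Token 1: 'or' -> NEW (unique so far: 1)
  Token 2: 'inside' -> NEW (unique so far: 2)
  Token 3: 'doctor' -> NEW (unique so far: 3)
  Token 4: 'slowly' -> NEW (unique so far: 4)
  Token 5: 'slowly' -> duplicate (unique so far: 4)
  Token 6: 'when' -> NEW (unique so far: 5)
  Token 7: 'fish' -> NEW (unique so far: 6)
  Token 8: 'inside' -> duplicate (unique so far: 6)
Unique types: ('doctor', 'fish', 'inside', 'or', 'slowly', 'when')
Vocabulary size: 6

6


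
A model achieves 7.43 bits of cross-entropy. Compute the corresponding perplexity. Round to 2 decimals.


Perplexity formula: PP = 2^H
H = 7.43
PP = 2^7.43
Decompose: 2^7.43 = 2^7 * 2^0.43
2^7 = 128, 2^0.43 ~ 1.3472336
PP ~ 128 * 1.3472336 = 172.4459008
Rounded to 2 decimals: 172.45

172.45


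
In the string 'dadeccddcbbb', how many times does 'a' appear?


Scanning 'dadeccddcbbb' for 'a':
  Position 1: 'a' -> MATCH (count: 1)
Total occurrences of 'a': 1

1


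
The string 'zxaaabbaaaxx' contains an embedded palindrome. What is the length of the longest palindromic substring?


Scanning 'zxaaabbaaaxx' for palindromic substrings.
Substring at positions 1-10: 'xaaabbaaax'.
Check: reverse('xaaabbaaax') = 'xaaabbaaax' -> palindrome confirmed.
Neighbouring characters ('z' / 'x') break symmetry, so it cannot extend further.
No longer palindromic substring exists; longest length = 10

10


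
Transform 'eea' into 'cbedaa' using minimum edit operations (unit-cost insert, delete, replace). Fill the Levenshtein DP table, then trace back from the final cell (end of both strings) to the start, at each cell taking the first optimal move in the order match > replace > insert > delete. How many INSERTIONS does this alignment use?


Edit distance = 4. Backtracking from cell (3, 6) with preference match > replace > insert > delete,
then listing the resulting alignment 'eea' -> 'cbedaa' left to right:
  Step 1: insert 'c' [insertion #1]
  Step 2: insert 'b' [insertion #2]
  Step 3: keep 'e'
  Step 4: insert 'd' [insertion #3]
  Step 5: replace e->a
  Step 6: keep 'a'
Total insertions: 3

3


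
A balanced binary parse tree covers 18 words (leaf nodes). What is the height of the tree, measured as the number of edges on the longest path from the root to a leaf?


In a balanced binary tree with n leaves the deepest leaf is ceil(log2(n)) edges below the root.
log2(18) = 4.1699
ceil(4.1699) = 5
height (edges) = 5

5


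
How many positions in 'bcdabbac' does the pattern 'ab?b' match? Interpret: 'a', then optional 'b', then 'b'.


Pattern: ab?b means 'a', then optional 'b', then 'b'.
Scanning 'bcdabbac' position-by-position:
  Pos 0: window 'bcd' -> no
  Pos 1: window 'cda' -> no
  Pos 2: window 'dab' -> no
  Pos 3: window 'abb' -> MATCH
  Pos 4: window 'bba' -> no
  Pos 5: window 'bac' -> no
  Pos 6: window 'ac' -> no
  Pos 7: window 'c' -> no
Total matches: 1

1


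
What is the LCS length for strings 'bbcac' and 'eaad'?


DP table for LCS of 'bbcac' and 'eaad':
       e  a  a  d
    0  0  0  0  0
  b 0  0  0  0  0
  b 0  0  0  0  0
  c 0  0  0  0  0
  a 0  0  1  1  1
  c 0  0  1  1  1
LCS: 'a'
LCS length = 1

1


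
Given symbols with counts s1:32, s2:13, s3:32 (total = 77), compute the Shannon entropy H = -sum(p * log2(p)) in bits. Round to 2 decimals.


Computing entropy H = -sum(p_i * log2(p_i)):
  s1: p = 32/77 = 0.4156, -p*log2(p) = 0.5265
  s2: p = 13/77 = 0.1688, -p*log2(p) = 0.4333
  s3: p = 32/77 = 0.4156, -p*log2(p) = 0.5265
H = sum of terms = 1.4863
Rounded to 2 decimals: 1.49

1.49


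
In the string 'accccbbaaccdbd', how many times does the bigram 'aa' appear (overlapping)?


Scanning 'accccbbaaccdbd' for bigram 'aa':
  Position 0: 'ac' -> no
  Position 1: 'cc' -> no
  Position 2: 'cc' -> no
  Position 3: 'cc' -> no
  Position 4: 'cb' -> no
  Position 5: 'bb' -> no
  Position 6: 'ba' -> no
  Position 7: 'aa' -> MATCH
  Position 8: 'ac' -> no
  Position 9: 'cc' -> no
  Position 10: 'cd' -> no
  Position 11: 'db' -> no
  Position 12: 'bd' -> no
Total matches: 1

1


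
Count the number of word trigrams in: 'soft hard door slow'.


Word trigrams from [4] words:
  Trigram 1: (soft hard door)
  Trigram 2: (hard door slow)
Total word trigrams: 4 - 2 = 2

2


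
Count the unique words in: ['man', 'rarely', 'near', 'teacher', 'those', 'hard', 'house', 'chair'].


Listing all tokens and tracking unique types:
  Token 1: 'man' -> NEW (unique so far: 1)
  Token 2: 'rarely' -> NEW (unique so far: 2)
  Token 3: 'near' -> NEW (unique so far: 3)
  Token 4: 'teacher' -> NEW (unique so far: 4)
  Token 5: 'those' -> NEW (unique so far: 5)
  Token 6: 'hard' -> NEW (unique so far: 6)
  Token 7: 'house' -> NEW (unique so far: 7)
  Token 8: 'chair' -> NEW (unique so far: 8)
Unique types: ('chair', 'hard', 'house', 'man', 'near', 'rarely', 'teacher', 'those')
Vocabulary size: 8

8


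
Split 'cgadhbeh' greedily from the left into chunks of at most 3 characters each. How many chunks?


'cgadhbeh' has 8 characters.
Chunking with max size 3:
  Chunk 1: 'cga' (positions 0-2)
  Chunk 2: 'dhb' (positions 3-5)
  Chunk 3: 'eh' (positions 6-7)
Total chunks: ceil(8 / 3) = 3

3


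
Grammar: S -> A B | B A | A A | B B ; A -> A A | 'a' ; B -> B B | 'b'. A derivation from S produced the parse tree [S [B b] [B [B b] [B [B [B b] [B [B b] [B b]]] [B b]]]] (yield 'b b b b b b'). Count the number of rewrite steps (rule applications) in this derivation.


Every bracketed nonterminal node [X ...] in the tree is produced by exactly one rule application.
Reading the tree off as a leftmost derivation:
  Step 1: S  =>  B B   (applied S -> B B)
  Step 2: B B  =>  b B   (applied B -> b)
  Step 3: b B  =>  b B B   (applied B -> B B)
  Step 4: b B B  =>  b b B   (applied B -> b)
  Step 5: b b B  =>  b b B B   (applied B -> B B)
  Step 6: b b B B  =>  b b B B B   (applied B -> B B)
  Step 7: b b B B B  =>  b b b B B   (applied B -> b)
  Step 8: b b b B B  =>  b b b B B B   (applied B -> B B)
  Step 9: b b b B B B  =>  b b b b B B   (applied B -> b)
  Step 10: b b b b B B  =>  b b b b b B   (applied B -> b)
  Step 11: b b b b b B  =>  b b b b b b   (applied B -> b)
Final yield: b b b b b b
Total rewrite steps: 11

11


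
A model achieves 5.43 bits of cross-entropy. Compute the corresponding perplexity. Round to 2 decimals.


Perplexity formula: PP = 2^H
H = 5.43
PP = 2^5.43
Decompose: 2^5.43 = 2^5 * 2^0.43
2^5 = 32, 2^0.43 ~ 1.3472336
PP ~ 32 * 1.3472336 = 43.1114752
Rounded to 2 decimals: 43.11

43.11


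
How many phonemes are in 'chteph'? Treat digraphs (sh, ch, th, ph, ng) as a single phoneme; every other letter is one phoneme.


Parsing 'chteph' greedily, digraphs first:
  'ch' -> digraph (1 consonant phoneme) (phonemes so far: 1)
  't' -> consonant phoneme (phonemes so far: 2)
  'e' -> vowel phoneme (phonemes so far: 3)
  'ph' -> digraph (1 consonant phoneme) (phonemes so far: 4)
Total phonemes: 4

4


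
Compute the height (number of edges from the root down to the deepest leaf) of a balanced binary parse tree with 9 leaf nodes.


In a balanced binary tree with n leaves the deepest leaf is ceil(log2(n)) edges below the root.
log2(9) = 3.1699
ceil(3.1699) = 4
height (edges) = 4

4


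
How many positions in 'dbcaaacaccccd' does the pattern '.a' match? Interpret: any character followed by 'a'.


Pattern: .a means any character followed by 'a'.
Scanning 'dbcaaacaccccd' position-by-position:
  Pos 0: window 'db' -> no
  Pos 1: window 'bc' -> no
  Pos 2: window 'ca' -> MATCH
  Pos 3: window 'aa' -> MATCH
  Pos 4: window 'aa' -> MATCH
  Pos 5: window 'ac' -> no
  Pos 6: window 'ca' -> MATCH
  Pos 7: window 'ac' -> no
  Pos 8: window 'cc' -> no
  Pos 9: window 'cc' -> no
  Pos 10: window 'cc' -> no
  Pos 11: window 'cd' -> no
  Pos 12: window 'd' -> no
Total matches: 4

4


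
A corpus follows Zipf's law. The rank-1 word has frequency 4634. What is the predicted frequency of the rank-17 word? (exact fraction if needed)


Zipf's law: freq(rank) = f1 / rank
f1 = 4634, rank = 17
freq = 4634 / 17
GCD(4634, 17) = 1
Simplified: 4634/17

4634/17


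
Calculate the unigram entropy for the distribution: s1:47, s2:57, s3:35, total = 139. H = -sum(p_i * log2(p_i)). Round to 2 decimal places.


Computing entropy H = -sum(p_i * log2(p_i)):
  s1: p = 47/139 = 0.3381, -p*log2(p) = 0.5290
  s2: p = 57/139 = 0.4101, -p*log2(p) = 0.5274
  s3: p = 35/139 = 0.2518, -p*log2(p) = 0.5010
H = sum of terms = 1.5574
Rounded to 2 decimals: 1.56

1.56


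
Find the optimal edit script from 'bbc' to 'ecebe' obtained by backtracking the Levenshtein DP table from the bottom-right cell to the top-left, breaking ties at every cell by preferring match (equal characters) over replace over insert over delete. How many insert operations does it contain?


Edit distance = 4. Backtracking from cell (3, 5) with preference match > replace > insert > delete,
then listing the resulting alignment 'bbc' -> 'ecebe' left to right:
  Step 1: insert 'e' [insertion #1]
  Step 2: insert 'c' [insertion #2]
  Step 3: replace b->e
  Step 4: keep 'b'
  Step 5: replace c->e
Total insertions: 2

2


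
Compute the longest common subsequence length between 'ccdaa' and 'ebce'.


DP table for LCS of 'ccdaa' and 'ebce':
       e  b  c  e
    0  0  0  0  0
  c 0  0  0  1  1
  c 0  0  0  1  1
  d 0  0  0  1  1
  a 0  0  0  1  1
  a 0  0  0  1  1
LCS: 'c'
LCS length = 1

1


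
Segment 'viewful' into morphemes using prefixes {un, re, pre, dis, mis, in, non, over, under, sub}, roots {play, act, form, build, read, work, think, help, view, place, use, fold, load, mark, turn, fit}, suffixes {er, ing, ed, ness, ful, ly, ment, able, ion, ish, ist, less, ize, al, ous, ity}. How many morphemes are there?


Segmenting 'viewful' against the inventory:
  'view' -> root (morpheme 1)
  'ful' -> suffix (morpheme 2)
Total morphemes: 2

2


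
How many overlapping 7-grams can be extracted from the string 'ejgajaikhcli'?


String 'ejgajaikhcli' has length L = 12.
Number of overlapping n-grams = L - n + 1
Substituting: 12 - 7 + 1 = 6

6


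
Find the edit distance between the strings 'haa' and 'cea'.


Building DP table for s1='haa' (len 3) and s2='cea' (len 3):
       c  e  a
    0  1  2  3
  h 1  1  2  3
  a 2  2  2  2
  a 3  3  3  2
Edit distance = dp[3][3] = 2

2


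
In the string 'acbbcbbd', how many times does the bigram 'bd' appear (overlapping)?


Scanning 'acbbcbbd' for bigram 'bd':
  Position 0: 'ac' -> no
  Position 1: 'cb' -> no
  Position 2: 'bb' -> no
  Position 3: 'bc' -> no
  Position 4: 'cb' -> no
  Position 5: 'bb' -> no
  Position 6: 'bd' -> MATCH
Total matches: 1

1


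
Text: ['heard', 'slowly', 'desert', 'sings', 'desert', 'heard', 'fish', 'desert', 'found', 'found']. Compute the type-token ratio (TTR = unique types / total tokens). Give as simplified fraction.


Tokens: 10
Unique types: ('desert', 'fish', 'found', 'heard', 'sings', 'slowly') = 6
TTR = 6/10
Simplify: divide both by 2 -> 3/5
TTR = 3/5

3/5


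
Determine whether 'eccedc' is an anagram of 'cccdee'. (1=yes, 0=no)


Sort characters of 'eccedc': 'cccdee'
Sort characters of 'cccdee': 'cccdee'
Sorted forms match -> they ARE anagrams
Result: 1

1


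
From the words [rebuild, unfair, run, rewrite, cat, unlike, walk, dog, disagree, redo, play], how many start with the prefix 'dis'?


Checking each word for prefix 'dis':
  'rebuild' -> no (count: 0)
  'unfair' -> no (count: 0)
  'run' -> no (count: 0)
  'rewrite' -> no (count: 0)
  'cat' -> no (count: 0)
  'unlike' -> no (count: 0)
  'walk' -> no (count: 0)
  'dog' -> no (count: 0)
  'disagree' -> YES, starts with 'dis' (count: 1)
  'redo' -> no (count: 1)
  'play' -> no (count: 1)
Total with prefix 'dis': 1

1


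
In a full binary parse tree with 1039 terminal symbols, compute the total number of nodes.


Leaf nodes (terminals): 1039
Internal nodes = n - 1 = 1039 - 1 = 1038
Total = leaves + internal = 1039 + 1038 = 2077

2077


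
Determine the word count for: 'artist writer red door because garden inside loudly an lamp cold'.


Counting words by splitting on spaces:
  Word 1: 'artist'
  Word 2: 'writer'
  Word 3: 'red'
  Word 4: 'door'
  Word 5: 'because'
  Word 6: 'garden'
  Word 7: 'inside'
  Word 8: 'loudly'
  Word 9: 'an'
  Word 10: 'lamp'
  Word 11: 'cold'
Total words: 11

11


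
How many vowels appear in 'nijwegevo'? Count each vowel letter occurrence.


Scanning each character of 'nijwegevo':
  Position 1: 'n' -> consonant (running count: 0)
  Position 2: 'i' -> vowel (running count: 1)
  Position 3: 'j' -> consonant (running count: 1)
  Position 4: 'w' -> consonant (running count: 1)
  Position 5: 'e' -> vowel (running count: 2)
  Position 6: 'g' -> consonant (running count: 2)
  Position 7: 'e' -> vowel (running count: 3)
  Position 8: 'v' -> consonant (running count: 3)
  Position 9: 'o' -> vowel (running count: 4)
Total vowels: 4

4


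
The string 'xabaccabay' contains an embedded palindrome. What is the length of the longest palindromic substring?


Scanning 'xabaccabay' for palindromic substrings.
Substring at positions 1-8: 'abaccaba'.
Check: reverse('abaccaba') = 'abaccaba' -> palindrome confirmed.
Neighbouring characters ('x' / 'y') break symmetry, so it cannot extend further.
No longer palindromic substring exists; longest length = 8

8


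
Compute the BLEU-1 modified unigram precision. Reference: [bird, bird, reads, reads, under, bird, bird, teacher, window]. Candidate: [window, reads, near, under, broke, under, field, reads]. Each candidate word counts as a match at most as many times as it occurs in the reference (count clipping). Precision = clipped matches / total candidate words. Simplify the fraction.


Reference word counts: {'bird': 4, 'reads': 2, 'teacher': 1, 'under': 1, 'window': 1}
Checking each candidate word (with clipping):
  'window' -> in reference (ref count 1, used 1/1) -> match (matches: 1)
  'reads' -> in reference (ref count 2, used 1/2) -> match (matches: 2)
  'near' -> not in reference -> no match (matches: 2)
  'under' -> in reference (ref count 1, used 1/1) -> match (matches: 3)
  'broke' -> not in reference -> no match (matches: 3)
  'under' -> ref count 1 already used up (1/1) -> clipped, no match (matches: 3)
  'field' -> not in reference -> no match (matches: 3)
  'reads' -> in reference (ref count 2, used 2/2) -> match (matches: 4)
Clipped matches: 4, Candidate length: 8
Precision = 4/8 = 1/2

1/2


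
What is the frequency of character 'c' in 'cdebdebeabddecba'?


Scanning 'cdebdebeabddecba' for 'c':
  Position 0: 'c' -> MATCH (count: 1)
  Position 13: 'c' -> MATCH (count: 2)
Total occurrences of 'c': 2

2


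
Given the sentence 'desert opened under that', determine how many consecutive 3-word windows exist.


Word trigrams from [4] words:
  Trigram 1: (desert opened under)
  Trigram 2: (opened under that)
Total word trigrams: 4 - 2 = 2

2


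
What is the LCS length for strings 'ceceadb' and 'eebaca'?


DP table for LCS of 'ceceadb' and 'eebaca':
       e  e  b  a  c  a
    0  0  0  0  0  0  0
  c 0  0  0  0  0  1  1
  e 0  1  1  1  1  1  1
  c 0  1  1  1  1  2  2
  e 0  1  2  2  2  2  2
  a 0  1  2  2  3  3  3
  d 0  1  2  2  3  3  3
  b 0  1  2  3  3  3  3
LCS: 'eca'
LCS length = 3

3


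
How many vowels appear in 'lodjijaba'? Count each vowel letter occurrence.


Scanning each character of 'lodjijaba':
  Position 1: 'l' -> consonant (running count: 0)
  Position 2: 'o' -> vowel (running count: 1)
  Position 3: 'd' -> consonant (running count: 1)
  Position 4: 'j' -> consonant (running count: 1)
  Position 5: 'i' -> vowel (running count: 2)
  Position 6: 'j' -> consonant (running count: 2)
  Position 7: 'a' -> vowel (running count: 3)
  Position 8: 'b' -> consonant (running count: 3)
  Position 9: 'a' -> vowel (running count: 4)
Total vowels: 4

4


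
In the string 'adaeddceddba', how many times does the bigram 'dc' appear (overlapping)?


Scanning 'adaeddceddba' for bigram 'dc':
  Position 0: 'ad' -> no
  Position 1: 'da' -> no
  Position 2: 'ae' -> no
  Position 3: 'ed' -> no
  Position 4: 'dd' -> no
  Position 5: 'dc' -> MATCH
  Position 6: 'ce' -> no
  Position 7: 'ed' -> no
  Position 8: 'dd' -> no
  Position 9: 'db' -> no
  Position 10: 'ba' -> no
Total matches: 1

1


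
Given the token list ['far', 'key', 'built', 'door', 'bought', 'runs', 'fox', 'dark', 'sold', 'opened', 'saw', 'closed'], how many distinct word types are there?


Listing all tokens and tracking unique types:
  Token 1: 'far' -> NEW (unique so far: 1)
  Token 2: 'key' -> NEW (unique so far: 2)
  Token 3: 'built' -> NEW (unique so far: 3)
  Token 4: 'door' -> NEW (unique so far: 4)
  Token 5: 'bought' -> NEW (unique so far: 5)
  Token 6: 'runs' -> NEW (unique so far: 6)
  Token 7: 'fox' -> NEW (unique so far: 7)
  Token 8: 'dark' -> NEW (unique so far: 8)
  Token 9: 'sold' -> NEW (unique so far: 9)
  Token 10: 'opened' -> NEW (unique so far: 10)
  Token 11: 'saw' -> NEW (unique so far: 11)
  Token 12: 'closed' -> NEW (unique so far: 12)
Unique types: ('bought', 'built', 'closed', 'dark', 'door', 'far', 'fox', 'key', 'opened', 'runs', 'saw', 'sold')
Vocabulary size: 12

12


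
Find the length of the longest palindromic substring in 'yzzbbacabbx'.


Scanning 'yzzbbacabbx' for palindromic substrings.
Substring at positions 3-9: 'bbacabb'.
Check: reverse('bbacabb') = 'bbacabb' -> palindrome confirmed.
Neighbouring characters ('z' / 'x') break symmetry, so it cannot extend further.
No longer palindromic substring exists; longest length = 7

7


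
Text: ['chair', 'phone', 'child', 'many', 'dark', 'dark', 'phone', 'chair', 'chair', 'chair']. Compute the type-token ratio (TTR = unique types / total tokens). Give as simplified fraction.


Tokens: 10
Unique types: ('chair', 'child', 'dark', 'many', 'phone') = 5
TTR = 5/10
Simplify: divide both by 5 -> 1/2
TTR = 1/2

1/2


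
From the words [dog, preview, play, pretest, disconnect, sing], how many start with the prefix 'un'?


Checking each word for prefix 'un':
  'dog' -> no (count: 0)
  'preview' -> no (count: 0)
  'play' -> no (count: 0)
  'pretest' -> no (count: 0)
  'disconnect' -> no (count: 0)
  'sing' -> no (count: 0)
Total with prefix 'un': 0

0


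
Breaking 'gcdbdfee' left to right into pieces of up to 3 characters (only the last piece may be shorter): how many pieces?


'gcdbdfee' has 8 characters.
Chunking with max size 3:
  Chunk 1: 'gcd' (positions 0-2)
  Chunk 2: 'bdf' (positions 3-5)
  Chunk 3: 'ee' (positions 6-7)
Total chunks: ceil(8 / 3) = 3

3


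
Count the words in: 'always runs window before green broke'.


Counting words by splitting on spaces:
  Word 1: 'always'
  Word 2: 'runs'
  Word 3: 'window'
  Word 4: 'before'
  Word 5: 'green'
  Word 6: 'broke'
Total words: 6

6


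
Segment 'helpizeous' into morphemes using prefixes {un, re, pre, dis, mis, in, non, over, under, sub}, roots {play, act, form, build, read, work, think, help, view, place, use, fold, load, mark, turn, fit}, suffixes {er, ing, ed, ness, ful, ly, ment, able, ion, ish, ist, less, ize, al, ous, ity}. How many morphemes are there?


Segmenting 'helpizeous' against the inventory:
  'help' -> root (morpheme 1)
  'ize' -> suffix (morpheme 2)
  'ous' -> suffix (morpheme 3)
Total morphemes: 3

3


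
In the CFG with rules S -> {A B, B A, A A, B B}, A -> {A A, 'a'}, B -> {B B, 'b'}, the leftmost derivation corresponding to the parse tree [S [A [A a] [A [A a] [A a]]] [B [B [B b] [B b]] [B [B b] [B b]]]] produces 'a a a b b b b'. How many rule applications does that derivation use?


Every bracketed nonterminal node [X ...] in the tree is produced by exactly one rule application.
Reading the tree off as a leftmost derivation:
  Step 1: S  =>  A B   (applied S -> A B)
  Step 2: A B  =>  A A B   (applied A -> A A)
  Step 3: A A B  =>  a A B   (applied A -> a)
  Step 4: a A B  =>  a A A B   (applied A -> A A)
  Step 5: a A A B  =>  a a A B   (applied A -> a)
  Step 6: a a A B  =>  a a a B   (applied A -> a)
  Step 7: a a a B  =>  a a a B B   (applied B -> B B)
  Step 8: a a a B B  =>  a a a B B B   (applied B -> B B)
  Step 9: a a a B B B  =>  a a a b B B   (applied B -> b)
  Step 10: a a a b B B  =>  a a a b b B   (applied B -> b)
  Step 11: a a a b b B  =>  a a a b b B B   (applied B -> B B)
  Step 12: a a a b b B B  =>  a a a b b b B   (applied B -> b)
  Step 13: a a a b b b B  =>  a a a b b b b   (applied B -> b)
Final yield: a a a b b b b
Total rewrite steps: 13

13


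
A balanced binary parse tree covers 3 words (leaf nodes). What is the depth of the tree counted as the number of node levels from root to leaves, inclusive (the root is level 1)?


In a balanced binary tree with n leaves the deepest leaf is ceil(log2(n)) edges below the root,
so counting node levels inclusive of root and leaves gives ceil(log2(n)) + 1 levels.
log2(3) = 1.5850
ceil(1.5850) = 2
levels = 2 + 1 = 3

3


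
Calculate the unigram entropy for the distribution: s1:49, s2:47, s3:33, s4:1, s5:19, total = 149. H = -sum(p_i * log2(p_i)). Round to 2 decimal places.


Computing entropy H = -sum(p_i * log2(p_i)):
  s1: p = 49/149 = 0.3289, -p*log2(p) = 0.5276
  s2: p = 47/149 = 0.3154, -p*log2(p) = 0.5251
  s3: p = 33/149 = 0.2215, -p*log2(p) = 0.4817
  s4: p = 1/149 = 0.0067, -p*log2(p) = 0.0485
  s5: p = 19/149 = 0.1275, -p*log2(p) = 0.3789
H = sum of terms = 1.9618
Rounded to 2 decimals: 1.96

1.96


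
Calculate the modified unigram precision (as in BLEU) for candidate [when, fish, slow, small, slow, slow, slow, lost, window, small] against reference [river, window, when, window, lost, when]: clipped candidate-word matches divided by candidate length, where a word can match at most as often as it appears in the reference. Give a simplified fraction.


Reference word counts: {'lost': 1, 'river': 1, 'when': 2, 'window': 2}
Checking each candidate word (with clipping):
  'when' -> in reference (ref count 2, used 1/2) -> match (matches: 1)
  'fish' -> not in reference -> no match (matches: 1)
  'slow' -> not in reference -> no match (matches: 1)
  'small' -> not in reference -> no match (matches: 1)
  'slow' -> not in reference -> no match (matches: 1)
  'slow' -> not in reference -> no match (matches: 1)
  'slow' -> not in reference -> no match (matches: 1)
  'lost' -> in reference (ref count 1, used 1/1) -> match (matches: 2)
  'window' -> in reference (ref count 2, used 1/2) -> match (matches: 3)
  'small' -> not in reference -> no match (matches: 3)
Clipped matches: 3, Candidate length: 10
Precision = 3/10

3/10


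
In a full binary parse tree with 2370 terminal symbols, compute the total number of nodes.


Leaf nodes (terminals): 2370
Internal nodes = n - 1 = 2370 - 1 = 2369
Total = leaves + internal = 2370 + 2369 = 4739

4739


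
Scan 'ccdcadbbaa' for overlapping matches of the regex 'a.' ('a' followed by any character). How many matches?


Pattern: a. means 'a' followed by any character.
Scanning 'ccdcadbbaa' position-by-position:
  Pos 0: window 'cc' -> no
  Pos 1: window 'cd' -> no
  Pos 2: window 'dc' -> no
  Pos 3: window 'ca' -> no
  Pos 4: window 'ad' -> MATCH
  Pos 5: window 'db' -> no
  Pos 6: window 'bb' -> no
  Pos 7: window 'ba' -> no
  Pos 8: window 'aa' -> MATCH
  Pos 9: window 'a' -> no
Total matches: 2

2


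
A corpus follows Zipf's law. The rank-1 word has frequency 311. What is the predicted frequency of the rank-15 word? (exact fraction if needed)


Zipf's law: freq(rank) = f1 / rank
f1 = 311, rank = 15
freq = 311 / 15
GCD(311, 15) = 1
Simplified: 311/15

311/15


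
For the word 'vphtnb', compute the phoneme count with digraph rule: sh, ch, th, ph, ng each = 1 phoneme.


Parsing 'vphtnb' greedily, digraphs first:
  'v' -> consonant phoneme (phonemes so far: 1)
  'ph' -> digraph (1 consonant phoneme) (phonemes so far: 2)
  't' -> consonant phoneme (phonemes so far: 3)
  'n' -> consonant phoneme (phonemes so far: 4)
  'b' -> consonant phoneme (phonemes so far: 5)
Total phonemes: 5

5


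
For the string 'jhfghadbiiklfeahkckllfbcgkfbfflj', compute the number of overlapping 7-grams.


String 'jhfghadbiiklfeahkckllfbcgkfbfflj' has length L = 32.
Number of overlapping n-grams = L - n + 1
Substituting: 32 - 7 + 1 = 26

26


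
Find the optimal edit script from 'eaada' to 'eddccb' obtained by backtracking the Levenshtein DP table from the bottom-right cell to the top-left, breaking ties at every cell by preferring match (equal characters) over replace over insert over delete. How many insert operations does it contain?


Edit distance = 5. Backtracking from cell (5, 6) with preference match > replace > insert > delete,
then listing the resulting alignment 'eaada' -> 'eddccb' left to right:
  Step 1: keep 'e'
  Step 2: insert 'd' [insertion #1]
  Step 3: replace a->d
  Step 4: replace a->c
  Step 5: replace d->c
  Step 6: replace a->b
Total insertions: 1

1


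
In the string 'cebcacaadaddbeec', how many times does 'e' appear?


Scanning 'cebcacaadaddbeec' for 'e':
  Position 1: 'e' -> MATCH (count: 1)
  Position 13: 'e' -> MATCH (count: 2)
  Position 14: 'e' -> MATCH (count: 3)
Total occurrences of 'e': 3

3


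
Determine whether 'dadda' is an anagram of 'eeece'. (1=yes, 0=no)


Sort characters of 'dadda': 'aaddd'
Sort characters of 'eeece': 'ceeee'
Sorted forms differ -> they are NOT anagrams
Result: 0

0


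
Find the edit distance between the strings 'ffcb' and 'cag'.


Building DP table for s1='ffcb' (len 4) and s2='cag' (len 3):
       c  a  g
    0  1  2  3
  f 1  1  2  3
  f 2  2  2  3
  c 3  2  3  3
  b 4  3  3  4
Edit distance = dp[4][3] = 4

4


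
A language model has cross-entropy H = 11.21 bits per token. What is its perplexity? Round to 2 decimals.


Perplexity formula: PP = 2^H
H = 11.21
PP = 2^11.21
Decompose: 2^11.21 = 2^11 * 2^0.21
2^11 = 2048, 2^0.21 ~ 1.1566882
PP ~ 2048 * 1.1566882 = 2368.8974336
Rounded to 2 decimals: 2368.90

2368.90


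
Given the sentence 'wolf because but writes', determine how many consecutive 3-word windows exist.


Word trigrams from [4] words:
  Trigram 1: (wolf because but)
  Trigram 2: (because but writes)
Total word trigrams: 4 - 2 = 2

2


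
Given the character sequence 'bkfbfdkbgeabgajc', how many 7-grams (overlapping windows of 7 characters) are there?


String 'bkfbfdkbgeabgajc' has length L = 16.
Number of overlapping n-grams = L - n + 1
Substituting: 16 - 7 + 1 = 10

10


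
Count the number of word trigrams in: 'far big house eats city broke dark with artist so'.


Word trigrams from [10] words:
  Trigram 1: (far big house)
  Trigram 2: (big house eats)
  Trigram 3: (house eats city)
  Trigram 4: (eats city broke)
  Trigram 5: (city broke dark)
  Trigram 6: (broke dark with)
  Trigram 7: (dark with artist)
  Trigram 8: (with artist so)
Total word trigrams: 10 - 2 = 8

8


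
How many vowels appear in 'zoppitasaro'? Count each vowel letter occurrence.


Scanning each character of 'zoppitasaro':
  Position 1: 'z' -> consonant (running count: 0)
  Position 2: 'o' -> vowel (running count: 1)
  Position 3: 'p' -> consonant (running count: 1)
  Position 4: 'p' -> consonant (running count: 1)
  Position 5: 'i' -> vowel (running count: 2)
  Position 6: 't' -> consonant (running count: 2)
  Position 7: 'a' -> vowel (running count: 3)
  Position 8: 's' -> consonant (running count: 3)
  Position 9: 'a' -> vowel (running count: 4)
  Position 10: 'r' -> consonant (running count: 4)
  Position 11: 'o' -> vowel (running count: 5)
Total vowels: 5

5


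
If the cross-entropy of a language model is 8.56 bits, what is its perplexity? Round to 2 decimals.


Perplexity formula: PP = 2^H
H = 8.56
PP = 2^8.56
Decompose: 2^8.56 = 2^8 * 2^0.56
2^8 = 256, 2^0.56 ~ 1.4742692
PP ~ 256 * 1.4742692 = 377.4129152
Rounded to 2 decimals: 377.41

377.41


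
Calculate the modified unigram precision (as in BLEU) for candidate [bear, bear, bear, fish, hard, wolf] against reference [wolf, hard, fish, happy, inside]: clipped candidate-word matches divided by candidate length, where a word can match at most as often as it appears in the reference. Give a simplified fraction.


Reference word counts: {'fish': 1, 'happy': 1, 'hard': 1, 'inside': 1, 'wolf': 1}
Checking each candidate word (with clipping):
  'bear' -> not in reference -> no match (matches: 0)
  'bear' -> not in reference -> no match (matches: 0)
  'bear' -> not in reference -> no match (matches: 0)
  'fish' -> in reference (ref count 1, used 1/1) -> match (matches: 1)
  'hard' -> in reference (ref count 1, used 1/1) -> match (matches: 2)
  'wolf' -> in reference (ref count 1, used 1/1) -> match (matches: 3)
Clipped matches: 3, Candidate length: 6
Precision = 3/6 = 1/2

1/2


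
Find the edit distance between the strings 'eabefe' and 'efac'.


Building DP table for s1='eabefe' (len 6) and s2='efac' (len 4):
       e  f  a  c
    0  1  2  3  4
  e 1  0  1  2  3
  a 2  1  1  1  2
  b 3  2  2  2  2
  e 4  3  3  3  3
  f 5  4  3  4  4
  e 6  5  4  4  5
Edit distance = dp[6][4] = 5

5


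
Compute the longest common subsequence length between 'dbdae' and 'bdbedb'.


DP table for LCS of 'dbdae' and 'bdbedb':
       b  d  b  e  d  b
    0  0  0  0  0  0  0
  d 0  0  1  1  1  1  1
  b 0  1  1  2  2  2  2
  d 0  1  2  2  2  3  3
  a 0  1  2  2  2  3  3
  e 0  1  2  2  3  3  3
LCS: 'dbd'
LCS length = 3

3


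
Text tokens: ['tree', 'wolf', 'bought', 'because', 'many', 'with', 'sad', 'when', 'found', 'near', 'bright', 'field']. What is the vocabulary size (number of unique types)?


Listing all tokens and tracking unique types:
  Token 1: 'tree' -> NEW (unique so far: 1)
  Token 2: 'wolf' -> NEW (unique so far: 2)
  Token 3: 'bought' -> NEW (unique so far: 3)
  Token 4: 'because' -> NEW (unique so far: 4)
  Token 5: 'many' -> NEW (unique so far: 5)
  Token 6: 'with' -> NEW (unique so far: 6)
  Token 7: 'sad' -> NEW (unique so far: 7)
  Token 8: 'when' -> NEW (unique so far: 8)
  Token 9: 'found' -> NEW (unique so far: 9)
  Token 10: 'near' -> NEW (unique so far: 10)
  Token 11: 'bright' -> NEW (unique so far: 11)
  Token 12: 'field' -> NEW (unique so far: 12)
Unique types: ('because', 'bought', 'bright', 'field', 'found', 'many', 'near', 'sad', 'tree', 'when', 'with', 'wolf')
Vocabulary size: 12

12


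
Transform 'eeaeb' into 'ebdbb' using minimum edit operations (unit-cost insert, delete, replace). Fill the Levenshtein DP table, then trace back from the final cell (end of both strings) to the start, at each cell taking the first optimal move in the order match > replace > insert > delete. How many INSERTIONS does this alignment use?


Edit distance = 3. Backtracking from cell (5, 5) with preference match > replace > insert > delete,
then listing the resulting alignment 'eeaeb' -> 'ebdbb' left to right:
  Step 1: keep 'e'
  Step 2: replace e->b
  Step 3: replace a->d
  Step 4: replace e->b
  Step 5: keep 'b'
Total insertions: 0

0


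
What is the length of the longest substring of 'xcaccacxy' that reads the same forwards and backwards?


Scanning 'xcaccacxy' for palindromic substrings.
Substring at positions 0-7: 'xcaccacx'.
Check: reverse('xcaccacx') = 'xcaccacx' -> palindrome confirmed.
Neighbouring characters ('-' / 'y') break symmetry, so it cannot extend further.
No longer palindromic substring exists; longest length = 8

8
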